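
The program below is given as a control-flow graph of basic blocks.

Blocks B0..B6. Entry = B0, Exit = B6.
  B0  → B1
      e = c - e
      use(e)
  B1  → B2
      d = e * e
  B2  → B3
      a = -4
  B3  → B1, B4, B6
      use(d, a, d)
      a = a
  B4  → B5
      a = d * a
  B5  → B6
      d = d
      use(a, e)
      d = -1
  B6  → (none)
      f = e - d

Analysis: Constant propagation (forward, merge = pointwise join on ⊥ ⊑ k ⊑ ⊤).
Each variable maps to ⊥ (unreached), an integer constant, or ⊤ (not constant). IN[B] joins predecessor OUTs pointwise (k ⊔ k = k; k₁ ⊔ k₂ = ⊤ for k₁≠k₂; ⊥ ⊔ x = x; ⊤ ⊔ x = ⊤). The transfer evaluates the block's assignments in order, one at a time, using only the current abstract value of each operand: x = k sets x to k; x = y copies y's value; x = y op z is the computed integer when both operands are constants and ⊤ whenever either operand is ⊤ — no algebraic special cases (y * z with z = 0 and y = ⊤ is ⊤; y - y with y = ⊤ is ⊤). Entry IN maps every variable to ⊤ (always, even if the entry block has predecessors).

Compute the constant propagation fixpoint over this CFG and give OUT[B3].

Answer: {a: -4, b: ⊤, c: ⊤, d: ⊤, e: ⊤, f: ⊤}

Trace:
Fixpoint table:
  B0:  IN=(all ⊤)  OUT=(all ⊤)
  B1:  IN=(all ⊤)  OUT=(all ⊤)
  B2:  IN=(all ⊤)  OUT={a:-4; rest ⊤}
  B3:  IN={a:-4; rest ⊤}  OUT={a:-4; rest ⊤}
  B4:  IN={a:-4; rest ⊤}  OUT=(all ⊤)
  B5:  IN=(all ⊤)  OUT={d:-1; rest ⊤}
  B6:  IN=(all ⊤)  OUT=(all ⊤)

Merge at B3: IN[B3] = OUT[B2] = {a: -4, b: ⊤, c: ⊤, d: ⊤, e: ⊤, f: ⊤}
Applying B3's transfer function to that IN value gives OUT[B3] (row B3 above).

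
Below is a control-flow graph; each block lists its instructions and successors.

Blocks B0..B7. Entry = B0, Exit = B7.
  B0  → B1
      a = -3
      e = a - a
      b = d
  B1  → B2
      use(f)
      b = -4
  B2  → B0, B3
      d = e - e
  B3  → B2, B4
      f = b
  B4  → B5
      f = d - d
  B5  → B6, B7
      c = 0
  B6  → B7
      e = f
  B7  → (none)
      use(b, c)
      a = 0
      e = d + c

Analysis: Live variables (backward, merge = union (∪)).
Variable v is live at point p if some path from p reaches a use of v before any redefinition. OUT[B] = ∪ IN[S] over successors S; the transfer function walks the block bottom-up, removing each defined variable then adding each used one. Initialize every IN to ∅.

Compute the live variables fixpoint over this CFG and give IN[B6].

Fixpoint table:
  B0:  IN={d, f}  OUT={e, f}
  B1:  IN={e, f}  OUT={b, e, f}
  B2:  IN={b, e, f}  OUT={b, d, e, f}
  B3:  IN={b, d, e}  OUT={b, d, e, f}
  B4:  IN={b, d}  OUT={b, d, f}
  B5:  IN={b, d, f}  OUT={b, c, d, f}
  B6:  IN={b, c, d, f}  OUT={b, c, d}
  B7:  IN={b, c, d}  OUT={}

Merge at B6: OUT[B6] = IN[B7] = {b, c, d}
Applying B6's transfer function to that OUT value gives IN[B6] (row B6 above).

Answer: {b, c, d, f}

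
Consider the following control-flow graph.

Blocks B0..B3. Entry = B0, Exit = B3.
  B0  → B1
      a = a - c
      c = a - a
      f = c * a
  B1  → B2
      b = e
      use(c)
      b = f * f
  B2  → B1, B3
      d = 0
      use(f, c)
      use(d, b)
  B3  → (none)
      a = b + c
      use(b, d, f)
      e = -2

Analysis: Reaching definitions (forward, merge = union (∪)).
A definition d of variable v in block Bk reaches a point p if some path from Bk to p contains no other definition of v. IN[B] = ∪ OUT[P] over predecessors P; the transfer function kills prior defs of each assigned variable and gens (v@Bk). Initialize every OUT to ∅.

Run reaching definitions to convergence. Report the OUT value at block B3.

Answer: {a@B3, b@B1, c@B0, d@B2, e@B3, f@B0}

Working:
Fixpoint table:
  B0:  IN={}  OUT={a@B0, c@B0, f@B0}
  B1:  IN={a@B0, b@B1, c@B0, d@B2, f@B0}  OUT={a@B0, b@B1, c@B0, d@B2, f@B0}
  B2:  IN={a@B0, b@B1, c@B0, d@B2, f@B0}  OUT={a@B0, b@B1, c@B0, d@B2, f@B0}
  B3:  IN={a@B0, b@B1, c@B0, d@B2, f@B0}  OUT={a@B3, b@B1, c@B0, d@B2, e@B3, f@B0}

Merge at B3: IN[B3] = OUT[B2] = {a@B0, b@B1, c@B0, d@B2, f@B0}
Applying B3's transfer function to that IN value gives OUT[B3] (row B3 above).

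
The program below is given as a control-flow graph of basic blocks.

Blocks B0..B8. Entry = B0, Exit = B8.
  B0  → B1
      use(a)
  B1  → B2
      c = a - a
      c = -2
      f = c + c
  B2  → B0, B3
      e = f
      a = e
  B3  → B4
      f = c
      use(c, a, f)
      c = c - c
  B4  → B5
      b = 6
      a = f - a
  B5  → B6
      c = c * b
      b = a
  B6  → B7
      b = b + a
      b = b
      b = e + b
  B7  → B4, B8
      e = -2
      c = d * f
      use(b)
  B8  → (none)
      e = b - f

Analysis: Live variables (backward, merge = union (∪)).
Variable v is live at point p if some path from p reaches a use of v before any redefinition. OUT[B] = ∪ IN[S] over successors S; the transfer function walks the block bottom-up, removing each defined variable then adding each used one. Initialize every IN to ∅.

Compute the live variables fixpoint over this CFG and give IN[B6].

Answer: {a, b, d, e, f}

Trace:
Per-block solution:
  B0: | IN={a, d} | OUT={a, d}
  B1: | IN={a, d} | OUT={c, d, f}
  B2: | IN={c, d, f} | OUT={a, c, d, e}
  B3: | IN={a, c, d, e} | OUT={a, c, d, e, f}
  B4: | IN={a, c, d, e, f} | OUT={a, b, c, d, e, f}
  B5: | IN={a, b, c, d, e, f} | OUT={a, b, d, e, f}
  B6: | IN={a, b, d, e, f} | OUT={a, b, d, f}
  B7: | IN={a, b, d, f} | OUT={a, b, c, d, e, f}
  B8: | IN={b, f} | OUT={}

Merge at B6: OUT[B6] = IN[B7] = {a, b, d, f}
Applying B6's transfer function to that OUT value gives IN[B6] (row B6 above).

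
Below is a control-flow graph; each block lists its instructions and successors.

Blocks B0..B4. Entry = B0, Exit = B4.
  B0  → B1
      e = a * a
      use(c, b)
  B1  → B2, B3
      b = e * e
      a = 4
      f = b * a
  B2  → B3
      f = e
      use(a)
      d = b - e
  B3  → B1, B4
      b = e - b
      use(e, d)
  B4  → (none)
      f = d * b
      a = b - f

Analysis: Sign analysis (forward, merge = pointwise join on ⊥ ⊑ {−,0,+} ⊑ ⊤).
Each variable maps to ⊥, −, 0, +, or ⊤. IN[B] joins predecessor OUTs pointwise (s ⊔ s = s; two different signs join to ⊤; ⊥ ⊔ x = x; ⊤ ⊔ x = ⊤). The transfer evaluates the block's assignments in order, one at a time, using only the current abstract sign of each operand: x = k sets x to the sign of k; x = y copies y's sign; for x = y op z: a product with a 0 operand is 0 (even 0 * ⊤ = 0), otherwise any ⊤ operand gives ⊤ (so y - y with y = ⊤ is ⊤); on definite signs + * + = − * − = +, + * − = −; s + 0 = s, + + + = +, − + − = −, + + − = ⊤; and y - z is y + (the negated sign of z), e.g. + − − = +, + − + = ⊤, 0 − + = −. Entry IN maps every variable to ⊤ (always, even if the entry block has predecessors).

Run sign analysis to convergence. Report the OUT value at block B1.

Answer: {a: +, b: ⊤, c: ⊤, d: ⊤, e: ⊤, f: ⊤}

Trace:
Per-block solution:
  B0: | IN=(all ⊤) | OUT=(all ⊤)
  B1: | IN=(all ⊤) | OUT={a:+; rest ⊤}
  B2: | IN={a:+; rest ⊤} | OUT={a:+; rest ⊤}
  B3: | IN={a:+; rest ⊤} | OUT={a:+; rest ⊤}
  B4: | IN={a:+; rest ⊤} | OUT=(all ⊤)

Merge at B1: IN[B1] = OUT[B0] ⊔ OUT[B3] = {a: ⊤, b: ⊤, c: ⊤, d: ⊤, e: ⊤, f: ⊤}
Applying B1's transfer function to that IN value gives OUT[B1] (row B1 above).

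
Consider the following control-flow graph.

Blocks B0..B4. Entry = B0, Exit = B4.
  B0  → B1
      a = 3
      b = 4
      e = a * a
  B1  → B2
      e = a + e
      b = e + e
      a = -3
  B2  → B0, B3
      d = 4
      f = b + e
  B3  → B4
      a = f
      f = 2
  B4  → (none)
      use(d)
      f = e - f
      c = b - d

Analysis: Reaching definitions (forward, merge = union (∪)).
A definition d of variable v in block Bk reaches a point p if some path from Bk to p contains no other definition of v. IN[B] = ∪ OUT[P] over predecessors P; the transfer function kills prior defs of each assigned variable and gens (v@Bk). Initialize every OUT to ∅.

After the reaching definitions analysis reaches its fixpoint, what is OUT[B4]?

Answer: {a@B3, b@B1, c@B4, d@B2, e@B1, f@B4}

Trace:
Fixpoint table:
  B0: | IN={a@B1, b@B1, d@B2, e@B1, f@B2} | OUT={a@B0, b@B0, d@B2, e@B0, f@B2}
  B1: | IN={a@B0, b@B0, d@B2, e@B0, f@B2} | OUT={a@B1, b@B1, d@B2, e@B1, f@B2}
  B2: | IN={a@B1, b@B1, d@B2, e@B1, f@B2} | OUT={a@B1, b@B1, d@B2, e@B1, f@B2}
  B3: | IN={a@B1, b@B1, d@B2, e@B1, f@B2} | OUT={a@B3, b@B1, d@B2, e@B1, f@B3}
  B4: | IN={a@B3, b@B1, d@B2, e@B1, f@B3} | OUT={a@B3, b@B1, c@B4, d@B2, e@B1, f@B4}

Merge at B4: IN[B4] = OUT[B3] = {a@B3, b@B1, d@B2, e@B1, f@B3}
Applying B4's transfer function to that IN value gives OUT[B4] (row B4 above).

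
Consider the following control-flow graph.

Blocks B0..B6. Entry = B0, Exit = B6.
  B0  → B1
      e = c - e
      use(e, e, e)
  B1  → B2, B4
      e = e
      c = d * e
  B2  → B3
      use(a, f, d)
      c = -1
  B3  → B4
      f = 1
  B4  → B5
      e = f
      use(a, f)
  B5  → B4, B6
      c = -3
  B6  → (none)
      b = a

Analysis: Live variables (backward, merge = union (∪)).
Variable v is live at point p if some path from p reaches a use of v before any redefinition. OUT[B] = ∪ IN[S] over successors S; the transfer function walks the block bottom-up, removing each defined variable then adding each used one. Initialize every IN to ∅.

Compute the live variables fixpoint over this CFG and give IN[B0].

Answer: {a, c, d, e, f}

Trace:
Fixpoint table:
  B0:   IN={a, c, d, e, f}   OUT={a, d, e, f}
  B1:   IN={a, d, e, f}   OUT={a, d, f}
  B2:   IN={a, d, f}   OUT={a}
  B3:   IN={a}   OUT={a, f}
  B4:   IN={a, f}   OUT={a, f}
  B5:   IN={a, f}   OUT={a, f}
  B6:   IN={a}   OUT={}

Merge at B0: OUT[B0] = IN[B1] = {a, d, e, f}
Applying B0's transfer function to that OUT value gives IN[B0] (row B0 above).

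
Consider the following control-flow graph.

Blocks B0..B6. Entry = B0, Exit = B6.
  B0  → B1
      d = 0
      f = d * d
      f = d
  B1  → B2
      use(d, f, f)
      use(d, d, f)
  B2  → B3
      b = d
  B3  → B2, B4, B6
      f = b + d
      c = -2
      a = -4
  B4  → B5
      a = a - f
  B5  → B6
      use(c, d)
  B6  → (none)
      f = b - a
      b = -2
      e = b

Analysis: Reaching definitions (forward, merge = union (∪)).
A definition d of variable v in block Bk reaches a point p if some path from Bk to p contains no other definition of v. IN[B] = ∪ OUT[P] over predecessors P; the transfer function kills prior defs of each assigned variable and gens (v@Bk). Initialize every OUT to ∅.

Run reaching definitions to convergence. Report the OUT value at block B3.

Converged values:
  B0: | IN={} | OUT={d@B0, f@B0}
  B1: | IN={d@B0, f@B0} | OUT={d@B0, f@B0}
  B2: | IN={a@B3, b@B2, c@B3, d@B0, f@B0, f@B3} | OUT={a@B3, b@B2, c@B3, d@B0, f@B0, f@B3}
  B3: | IN={a@B3, b@B2, c@B3, d@B0, f@B0, f@B3} | OUT={a@B3, b@B2, c@B3, d@B0, f@B3}
  B4: | IN={a@B3, b@B2, c@B3, d@B0, f@B3} | OUT={a@B4, b@B2, c@B3, d@B0, f@B3}
  B5: | IN={a@B4, b@B2, c@B3, d@B0, f@B3} | OUT={a@B4, b@B2, c@B3, d@B0, f@B3}
  B6: | IN={a@B3, a@B4, b@B2, c@B3, d@B0, f@B3} | OUT={a@B3, a@B4, b@B6, c@B3, d@B0, e@B6, f@B6}

Merge at B3: IN[B3] = OUT[B2] = {a@B3, b@B2, c@B3, d@B0, f@B0, f@B3}
Applying B3's transfer function to that IN value gives OUT[B3] (row B3 above).

Answer: {a@B3, b@B2, c@B3, d@B0, f@B3}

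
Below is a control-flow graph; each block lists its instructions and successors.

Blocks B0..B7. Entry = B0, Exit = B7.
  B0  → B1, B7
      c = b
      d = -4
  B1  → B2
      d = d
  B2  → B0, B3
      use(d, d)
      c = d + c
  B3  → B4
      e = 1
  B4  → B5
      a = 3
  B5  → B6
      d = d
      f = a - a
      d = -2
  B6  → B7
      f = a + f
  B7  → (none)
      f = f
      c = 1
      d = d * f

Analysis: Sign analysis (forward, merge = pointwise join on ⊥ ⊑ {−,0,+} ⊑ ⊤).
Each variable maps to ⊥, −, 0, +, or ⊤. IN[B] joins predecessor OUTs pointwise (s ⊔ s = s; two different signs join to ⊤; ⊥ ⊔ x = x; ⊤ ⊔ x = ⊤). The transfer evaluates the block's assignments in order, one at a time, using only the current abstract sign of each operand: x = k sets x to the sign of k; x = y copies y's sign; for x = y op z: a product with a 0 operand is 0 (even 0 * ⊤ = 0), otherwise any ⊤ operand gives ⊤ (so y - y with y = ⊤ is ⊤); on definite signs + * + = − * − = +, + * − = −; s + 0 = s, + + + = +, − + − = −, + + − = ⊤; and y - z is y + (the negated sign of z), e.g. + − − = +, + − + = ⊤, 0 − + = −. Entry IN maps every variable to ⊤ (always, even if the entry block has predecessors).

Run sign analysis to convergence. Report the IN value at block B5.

Answer: {a: +, b: ⊤, c: ⊤, d: -, e: +, f: ⊤}

Working:
Fixpoint table:
  B0:   IN=(all ⊤)   OUT={d:-; rest ⊤}
  B1:   IN={d:-; rest ⊤}   OUT={d:-; rest ⊤}
  B2:   IN={d:-; rest ⊤}   OUT={d:-; rest ⊤}
  B3:   IN={d:-; rest ⊤}   OUT={d:-, e:+; rest ⊤}
  B4:   IN={d:-, e:+; rest ⊤}   OUT={a:+, d:-, e:+; rest ⊤}
  B5:   IN={a:+, d:-, e:+; rest ⊤}   OUT={a:+, d:-, e:+; rest ⊤}
  B6:   IN={a:+, d:-, e:+; rest ⊤}   OUT={a:+, d:-, e:+; rest ⊤}
  B7:   IN={d:-; rest ⊤}   OUT={c:+; rest ⊤}

Merge at B5: IN[B5] = OUT[B4] = {a: +, b: ⊤, c: ⊤, d: -, e: +, f: ⊤}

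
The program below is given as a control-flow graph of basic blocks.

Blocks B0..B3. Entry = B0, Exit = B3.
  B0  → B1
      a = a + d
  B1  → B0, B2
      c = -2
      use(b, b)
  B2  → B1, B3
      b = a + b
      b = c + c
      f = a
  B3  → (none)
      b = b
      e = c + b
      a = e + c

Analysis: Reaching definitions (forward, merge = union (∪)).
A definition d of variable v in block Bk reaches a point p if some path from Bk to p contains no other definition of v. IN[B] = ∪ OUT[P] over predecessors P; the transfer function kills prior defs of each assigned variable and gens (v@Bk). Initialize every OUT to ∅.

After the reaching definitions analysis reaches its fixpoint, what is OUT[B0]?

Converged values:
  B0:  IN={a@B0, b@B2, c@B1, f@B2}  OUT={a@B0, b@B2, c@B1, f@B2}
  B1:  IN={a@B0, b@B2, c@B1, f@B2}  OUT={a@B0, b@B2, c@B1, f@B2}
  B2:  IN={a@B0, b@B2, c@B1, f@B2}  OUT={a@B0, b@B2, c@B1, f@B2}
  B3:  IN={a@B0, b@B2, c@B1, f@B2}  OUT={a@B3, b@B3, c@B1, e@B3, f@B2}

Merge at B0 (entry node, so the boundary value {} is joined with the incoming edge(s)): IN[B0] = {} ⊔ OUT[B1] = {a@B0, b@B2, c@B1, f@B2}
Applying B0's transfer function to that IN value gives OUT[B0] (row B0 above).

Answer: {a@B0, b@B2, c@B1, f@B2}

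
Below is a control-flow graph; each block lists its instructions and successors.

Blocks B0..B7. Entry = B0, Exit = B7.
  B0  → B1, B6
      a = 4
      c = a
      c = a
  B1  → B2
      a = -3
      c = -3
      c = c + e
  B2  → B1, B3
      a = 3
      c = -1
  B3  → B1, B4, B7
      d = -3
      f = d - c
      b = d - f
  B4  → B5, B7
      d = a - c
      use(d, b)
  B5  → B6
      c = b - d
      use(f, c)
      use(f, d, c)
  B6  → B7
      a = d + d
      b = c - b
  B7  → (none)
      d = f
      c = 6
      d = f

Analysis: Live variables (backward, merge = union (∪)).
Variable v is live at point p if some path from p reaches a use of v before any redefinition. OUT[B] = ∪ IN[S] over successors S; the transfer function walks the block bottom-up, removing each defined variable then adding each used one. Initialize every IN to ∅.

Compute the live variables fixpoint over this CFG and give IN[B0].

Per-block solution:
  B0:   IN={b, d, e, f}   OUT={b, c, d, e, f}
  B1:   IN={e}   OUT={e}
  B2:   IN={e}   OUT={a, c, e}
  B3:   IN={a, c, e}   OUT={a, b, c, e, f}
  B4:   IN={a, b, c, f}   OUT={b, d, f}
  B5:   IN={b, d, f}   OUT={b, c, d, f}
  B6:   IN={b, c, d, f}   OUT={f}
  B7:   IN={f}   OUT={}

Merge at B0: OUT[B0] = IN[B1] ⊔ IN[B6] = {b, c, d, e, f}
Applying B0's transfer function to that OUT value gives IN[B0] (row B0 above).

Answer: {b, d, e, f}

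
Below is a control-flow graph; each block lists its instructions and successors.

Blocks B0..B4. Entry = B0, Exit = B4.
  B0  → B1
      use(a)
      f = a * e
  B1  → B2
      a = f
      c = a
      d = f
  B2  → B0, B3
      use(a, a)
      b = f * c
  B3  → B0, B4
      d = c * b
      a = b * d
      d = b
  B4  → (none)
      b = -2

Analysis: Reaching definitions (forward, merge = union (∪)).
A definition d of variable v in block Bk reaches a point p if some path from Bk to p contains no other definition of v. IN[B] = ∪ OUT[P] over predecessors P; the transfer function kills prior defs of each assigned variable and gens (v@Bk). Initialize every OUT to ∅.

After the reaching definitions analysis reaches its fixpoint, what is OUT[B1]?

Fixpoint table:
  B0:  IN={a@B1, a@B3, b@B2, c@B1, d@B1, d@B3, f@B0}  OUT={a@B1, a@B3, b@B2, c@B1, d@B1, d@B3, f@B0}
  B1:  IN={a@B1, a@B3, b@B2, c@B1, d@B1, d@B3, f@B0}  OUT={a@B1, b@B2, c@B1, d@B1, f@B0}
  B2:  IN={a@B1, b@B2, c@B1, d@B1, f@B0}  OUT={a@B1, b@B2, c@B1, d@B1, f@B0}
  B3:  IN={a@B1, b@B2, c@B1, d@B1, f@B0}  OUT={a@B3, b@B2, c@B1, d@B3, f@B0}
  B4:  IN={a@B3, b@B2, c@B1, d@B3, f@B0}  OUT={a@B3, b@B4, c@B1, d@B3, f@B0}

Merge at B1: IN[B1] = OUT[B0] = {a@B1, a@B3, b@B2, c@B1, d@B1, d@B3, f@B0}
Applying B1's transfer function to that IN value gives OUT[B1] (row B1 above).

Answer: {a@B1, b@B2, c@B1, d@B1, f@B0}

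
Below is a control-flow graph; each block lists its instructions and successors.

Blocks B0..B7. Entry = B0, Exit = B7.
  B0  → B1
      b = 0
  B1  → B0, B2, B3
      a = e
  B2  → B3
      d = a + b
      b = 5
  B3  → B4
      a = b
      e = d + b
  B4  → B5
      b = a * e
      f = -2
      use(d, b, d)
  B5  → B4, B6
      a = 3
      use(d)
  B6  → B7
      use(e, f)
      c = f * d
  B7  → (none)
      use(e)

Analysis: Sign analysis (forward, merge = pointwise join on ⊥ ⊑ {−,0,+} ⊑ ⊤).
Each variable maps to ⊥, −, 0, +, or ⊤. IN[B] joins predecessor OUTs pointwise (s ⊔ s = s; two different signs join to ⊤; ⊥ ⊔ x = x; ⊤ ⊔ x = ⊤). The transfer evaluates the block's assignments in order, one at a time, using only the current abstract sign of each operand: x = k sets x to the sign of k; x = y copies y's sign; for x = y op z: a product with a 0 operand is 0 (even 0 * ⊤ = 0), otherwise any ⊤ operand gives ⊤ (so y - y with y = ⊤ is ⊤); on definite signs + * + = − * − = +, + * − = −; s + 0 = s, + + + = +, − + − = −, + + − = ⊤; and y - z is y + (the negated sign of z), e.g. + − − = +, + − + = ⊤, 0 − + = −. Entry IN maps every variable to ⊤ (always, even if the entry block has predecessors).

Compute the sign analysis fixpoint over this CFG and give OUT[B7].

Answer: {a: +, b: ⊤, c: ⊤, d: ⊤, e: ⊤, f: -}

Derivation:
Fixpoint table:
  B0:  IN=(all ⊤)  OUT={b:0; rest ⊤}
  B1:  IN={b:0; rest ⊤}  OUT={b:0; rest ⊤}
  B2:  IN={b:0; rest ⊤}  OUT={b:+; rest ⊤}
  B3:  IN=(all ⊤)  OUT=(all ⊤)
  B4:  IN=(all ⊤)  OUT={f:-; rest ⊤}
  B5:  IN={f:-; rest ⊤}  OUT={a:+, f:-; rest ⊤}
  B6:  IN={a:+, f:-; rest ⊤}  OUT={a:+, f:-; rest ⊤}
  B7:  IN={a:+, f:-; rest ⊤}  OUT={a:+, f:-; rest ⊤}

Merge at B7: IN[B7] = OUT[B6] = {a: +, b: ⊤, c: ⊤, d: ⊤, e: ⊤, f: -}
Applying B7's transfer function to that IN value gives OUT[B7] (row B7 above).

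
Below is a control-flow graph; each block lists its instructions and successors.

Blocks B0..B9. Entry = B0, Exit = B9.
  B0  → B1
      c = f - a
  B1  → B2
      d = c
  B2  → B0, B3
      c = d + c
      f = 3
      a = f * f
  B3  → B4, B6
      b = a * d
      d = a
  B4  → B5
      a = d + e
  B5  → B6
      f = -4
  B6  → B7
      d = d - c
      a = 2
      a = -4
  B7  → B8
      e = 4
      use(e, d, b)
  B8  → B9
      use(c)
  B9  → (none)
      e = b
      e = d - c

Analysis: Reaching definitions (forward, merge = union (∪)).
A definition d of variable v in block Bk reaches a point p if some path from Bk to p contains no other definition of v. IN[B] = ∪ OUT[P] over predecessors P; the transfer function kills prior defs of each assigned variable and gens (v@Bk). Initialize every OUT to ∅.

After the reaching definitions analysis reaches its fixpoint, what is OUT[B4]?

Answer: {a@B4, b@B3, c@B2, d@B3, f@B2}

Trace:
Fixpoint table:
  B0:   IN={a@B2, c@B2, d@B1, f@B2}   OUT={a@B2, c@B0, d@B1, f@B2}
  B1:   IN={a@B2, c@B0, d@B1, f@B2}   OUT={a@B2, c@B0, d@B1, f@B2}
  B2:   IN={a@B2, c@B0, d@B1, f@B2}   OUT={a@B2, c@B2, d@B1, f@B2}
  B3:   IN={a@B2, c@B2, d@B1, f@B2}   OUT={a@B2, b@B3, c@B2, d@B3, f@B2}
  B4:   IN={a@B2, b@B3, c@B2, d@B3, f@B2}   OUT={a@B4, b@B3, c@B2, d@B3, f@B2}
  B5:   IN={a@B4, b@B3, c@B2, d@B3, f@B2}   OUT={a@B4, b@B3, c@B2, d@B3, f@B5}
  B6:   IN={a@B2, a@B4, b@B3, c@B2, d@B3, f@B2, f@B5}   OUT={a@B6, b@B3, c@B2, d@B6, f@B2, f@B5}
  B7:   IN={a@B6, b@B3, c@B2, d@B6, f@B2, f@B5}   OUT={a@B6, b@B3, c@B2, d@B6, e@B7, f@B2, f@B5}
  B8:   IN={a@B6, b@B3, c@B2, d@B6, e@B7, f@B2, f@B5}   OUT={a@B6, b@B3, c@B2, d@B6, e@B7, f@B2, f@B5}
  B9:   IN={a@B6, b@B3, c@B2, d@B6, e@B7, f@B2, f@B5}   OUT={a@B6, b@B3, c@B2, d@B6, e@B9, f@B2, f@B5}

Merge at B4: IN[B4] = OUT[B3] = {a@B2, b@B3, c@B2, d@B3, f@B2}
Applying B4's transfer function to that IN value gives OUT[B4] (row B4 above).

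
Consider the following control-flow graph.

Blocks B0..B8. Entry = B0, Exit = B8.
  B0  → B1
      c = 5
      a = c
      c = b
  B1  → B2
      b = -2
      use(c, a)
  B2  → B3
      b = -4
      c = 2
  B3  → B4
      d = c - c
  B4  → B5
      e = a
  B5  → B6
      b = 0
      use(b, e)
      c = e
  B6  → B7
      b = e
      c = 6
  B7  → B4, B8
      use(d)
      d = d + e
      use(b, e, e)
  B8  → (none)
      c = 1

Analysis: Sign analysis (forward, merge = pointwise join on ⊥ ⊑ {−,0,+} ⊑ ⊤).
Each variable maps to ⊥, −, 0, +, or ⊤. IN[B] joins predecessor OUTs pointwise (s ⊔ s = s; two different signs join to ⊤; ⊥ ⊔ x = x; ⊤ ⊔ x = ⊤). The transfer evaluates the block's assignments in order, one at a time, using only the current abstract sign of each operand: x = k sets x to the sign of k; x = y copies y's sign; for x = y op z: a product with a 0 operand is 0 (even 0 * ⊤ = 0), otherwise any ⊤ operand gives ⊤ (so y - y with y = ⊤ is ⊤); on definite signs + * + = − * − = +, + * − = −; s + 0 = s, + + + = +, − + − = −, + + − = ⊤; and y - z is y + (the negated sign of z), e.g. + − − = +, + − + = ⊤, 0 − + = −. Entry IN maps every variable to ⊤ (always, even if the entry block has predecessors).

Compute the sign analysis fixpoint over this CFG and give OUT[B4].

Fixpoint table:
  B0:  IN=(all ⊤)  OUT={a:+; rest ⊤}
  B1:  IN={a:+; rest ⊤}  OUT={a:+, b:-; rest ⊤}
  B2:  IN={a:+, b:-; rest ⊤}  OUT={a:+, b:-, c:+; rest ⊤}
  B3:  IN={a:+, b:-, c:+; rest ⊤}  OUT={a:+, b:-, c:+; rest ⊤}
  B4:  IN={a:+, c:+; rest ⊤}  OUT={a:+, c:+, e:+; rest ⊤}
  B5:  IN={a:+, c:+, e:+; rest ⊤}  OUT={a:+, b:0, c:+, e:+; rest ⊤}
  B6:  IN={a:+, b:0, c:+, e:+; rest ⊤}  OUT={a:+, b:+, c:+, e:+; rest ⊤}
  B7:  IN={a:+, b:+, c:+, e:+; rest ⊤}  OUT={a:+, b:+, c:+, e:+; rest ⊤}
  B8:  IN={a:+, b:+, c:+, e:+; rest ⊤}  OUT={a:+, b:+, c:+, e:+; rest ⊤}

Merge at B4: IN[B4] = OUT[B3] ⊔ OUT[B7] = {a: +, b: ⊤, c: +, d: ⊤, e: ⊤, f: ⊤}
Applying B4's transfer function to that IN value gives OUT[B4] (row B4 above).

Answer: {a: +, b: ⊤, c: +, d: ⊤, e: +, f: ⊤}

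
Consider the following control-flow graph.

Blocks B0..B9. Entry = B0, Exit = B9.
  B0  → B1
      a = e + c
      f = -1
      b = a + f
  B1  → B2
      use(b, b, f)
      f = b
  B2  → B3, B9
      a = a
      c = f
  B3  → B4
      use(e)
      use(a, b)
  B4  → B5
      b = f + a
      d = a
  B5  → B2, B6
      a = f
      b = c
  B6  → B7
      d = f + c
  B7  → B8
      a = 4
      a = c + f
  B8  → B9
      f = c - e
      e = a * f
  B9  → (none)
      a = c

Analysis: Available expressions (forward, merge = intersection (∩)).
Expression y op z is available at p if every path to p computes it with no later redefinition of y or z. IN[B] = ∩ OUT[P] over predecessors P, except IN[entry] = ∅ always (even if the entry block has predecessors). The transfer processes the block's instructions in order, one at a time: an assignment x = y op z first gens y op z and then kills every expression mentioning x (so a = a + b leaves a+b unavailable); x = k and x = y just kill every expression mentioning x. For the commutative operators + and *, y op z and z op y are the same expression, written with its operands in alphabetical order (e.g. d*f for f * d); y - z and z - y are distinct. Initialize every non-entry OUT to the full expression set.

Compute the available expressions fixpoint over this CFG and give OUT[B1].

Answer: {c+e}

Trace:
Fixpoint table:
  B0: | IN={} | OUT={a+f, c+e}
  B1: | IN={a+f, c+e} | OUT={c+e}
  B2: | IN={} | OUT={}
  B3: | IN={} | OUT={}
  B4: | IN={} | OUT={a+f}
  B5: | IN={a+f} | OUT={}
  B6: | IN={} | OUT={c+f}
  B7: | IN={c+f} | OUT={c+f}
  B8: | IN={c+f} | OUT={a*f}
  B9: | IN={} | OUT={}

Merge at B1: IN[B1] = OUT[B0] = {a+f, c+e}
Applying B1's transfer function to that IN value gives OUT[B1] (row B1 above).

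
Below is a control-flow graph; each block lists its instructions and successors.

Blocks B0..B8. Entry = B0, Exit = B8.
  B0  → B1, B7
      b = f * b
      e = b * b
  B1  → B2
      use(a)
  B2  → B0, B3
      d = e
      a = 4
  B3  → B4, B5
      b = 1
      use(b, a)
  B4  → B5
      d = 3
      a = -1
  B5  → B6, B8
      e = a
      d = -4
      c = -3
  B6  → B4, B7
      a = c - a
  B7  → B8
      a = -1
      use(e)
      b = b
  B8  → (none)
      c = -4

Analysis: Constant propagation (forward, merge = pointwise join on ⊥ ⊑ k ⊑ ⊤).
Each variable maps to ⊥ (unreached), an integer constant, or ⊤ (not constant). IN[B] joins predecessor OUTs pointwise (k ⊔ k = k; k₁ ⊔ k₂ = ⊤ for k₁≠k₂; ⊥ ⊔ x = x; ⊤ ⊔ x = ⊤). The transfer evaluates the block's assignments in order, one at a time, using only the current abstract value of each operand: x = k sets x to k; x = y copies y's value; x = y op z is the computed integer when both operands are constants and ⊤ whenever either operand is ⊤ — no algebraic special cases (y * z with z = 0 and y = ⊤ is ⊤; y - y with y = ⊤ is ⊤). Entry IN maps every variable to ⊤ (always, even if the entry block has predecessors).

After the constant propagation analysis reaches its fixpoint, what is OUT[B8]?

Answer: {a: ⊤, b: ⊤, c: -4, d: ⊤, e: ⊤, f: ⊤}

Working:
Fixpoint table:
  B0: | IN=(all ⊤) | OUT=(all ⊤)
  B1: | IN=(all ⊤) | OUT=(all ⊤)
  B2: | IN=(all ⊤) | OUT={a:4; rest ⊤}
  B3: | IN={a:4; rest ⊤} | OUT={a:4, b:1; rest ⊤}
  B4: | IN={b:1; rest ⊤} | OUT={a:-1, b:1, d:3; rest ⊤}
  B5: | IN={b:1; rest ⊤} | OUT={b:1, c:-3, d:-4; rest ⊤}
  B6: | IN={b:1, c:-3, d:-4; rest ⊤} | OUT={b:1, c:-3, d:-4; rest ⊤}
  B7: | IN=(all ⊤) | OUT={a:-1; rest ⊤}
  B8: | IN=(all ⊤) | OUT={c:-4; rest ⊤}

Merge at B8: IN[B8] = OUT[B5] ⊔ OUT[B7] = {a: ⊤, b: ⊤, c: ⊤, d: ⊤, e: ⊤, f: ⊤}
Applying B8's transfer function to that IN value gives OUT[B8] (row B8 above).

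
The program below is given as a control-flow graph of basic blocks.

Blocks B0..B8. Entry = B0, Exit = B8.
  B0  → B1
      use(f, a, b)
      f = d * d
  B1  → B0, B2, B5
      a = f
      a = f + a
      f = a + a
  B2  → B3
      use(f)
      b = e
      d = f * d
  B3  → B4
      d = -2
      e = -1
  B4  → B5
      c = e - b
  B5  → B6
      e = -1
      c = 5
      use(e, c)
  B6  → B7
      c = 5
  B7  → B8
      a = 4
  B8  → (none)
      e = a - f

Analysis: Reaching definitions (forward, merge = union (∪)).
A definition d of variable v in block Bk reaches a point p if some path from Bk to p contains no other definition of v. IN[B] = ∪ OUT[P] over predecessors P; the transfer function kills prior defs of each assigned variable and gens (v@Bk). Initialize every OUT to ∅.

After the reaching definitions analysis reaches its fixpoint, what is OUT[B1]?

Converged values:
  B0: | IN={a@B1, f@B1} | OUT={a@B1, f@B0}
  B1: | IN={a@B1, f@B0} | OUT={a@B1, f@B1}
  B2: | IN={a@B1, f@B1} | OUT={a@B1, b@B2, d@B2, f@B1}
  B3: | IN={a@B1, b@B2, d@B2, f@B1} | OUT={a@B1, b@B2, d@B3, e@B3, f@B1}
  B4: | IN={a@B1, b@B2, d@B3, e@B3, f@B1} | OUT={a@B1, b@B2, c@B4, d@B3, e@B3, f@B1}
  B5: | IN={a@B1, b@B2, c@B4, d@B3, e@B3, f@B1} | OUT={a@B1, b@B2, c@B5, d@B3, e@B5, f@B1}
  B6: | IN={a@B1, b@B2, c@B5, d@B3, e@B5, f@B1} | OUT={a@B1, b@B2, c@B6, d@B3, e@B5, f@B1}
  B7: | IN={a@B1, b@B2, c@B6, d@B3, e@B5, f@B1} | OUT={a@B7, b@B2, c@B6, d@B3, e@B5, f@B1}
  B8: | IN={a@B7, b@B2, c@B6, d@B3, e@B5, f@B1} | OUT={a@B7, b@B2, c@B6, d@B3, e@B8, f@B1}

Merge at B1: IN[B1] = OUT[B0] = {a@B1, f@B0}
Applying B1's transfer function to that IN value gives OUT[B1] (row B1 above).

Answer: {a@B1, f@B1}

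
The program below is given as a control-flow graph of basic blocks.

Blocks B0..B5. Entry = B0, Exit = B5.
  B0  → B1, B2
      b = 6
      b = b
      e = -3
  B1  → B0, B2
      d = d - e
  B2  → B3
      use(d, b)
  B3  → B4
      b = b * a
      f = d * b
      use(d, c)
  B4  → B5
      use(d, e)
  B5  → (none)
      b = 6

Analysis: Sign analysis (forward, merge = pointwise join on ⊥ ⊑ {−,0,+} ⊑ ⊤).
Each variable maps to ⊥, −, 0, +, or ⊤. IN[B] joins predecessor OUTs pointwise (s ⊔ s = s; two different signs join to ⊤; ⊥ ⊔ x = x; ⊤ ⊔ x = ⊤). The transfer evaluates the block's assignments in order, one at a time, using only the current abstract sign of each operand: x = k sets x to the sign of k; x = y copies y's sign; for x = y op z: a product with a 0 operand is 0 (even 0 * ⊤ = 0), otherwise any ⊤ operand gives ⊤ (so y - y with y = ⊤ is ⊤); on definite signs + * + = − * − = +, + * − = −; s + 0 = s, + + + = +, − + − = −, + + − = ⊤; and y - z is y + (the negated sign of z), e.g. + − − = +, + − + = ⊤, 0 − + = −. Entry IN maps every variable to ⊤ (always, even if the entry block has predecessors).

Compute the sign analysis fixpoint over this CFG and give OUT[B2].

Answer: {a: ⊤, b: +, c: ⊤, d: ⊤, e: -, f: ⊤}

Working:
Converged values:
  B0:   IN=(all ⊤)   OUT={b:+, e:-; rest ⊤}
  B1:   IN={b:+, e:-; rest ⊤}   OUT={b:+, e:-; rest ⊤}
  B2:   IN={b:+, e:-; rest ⊤}   OUT={b:+, e:-; rest ⊤}
  B3:   IN={b:+, e:-; rest ⊤}   OUT={e:-; rest ⊤}
  B4:   IN={e:-; rest ⊤}   OUT={e:-; rest ⊤}
  B5:   IN={e:-; rest ⊤}   OUT={b:+, e:-; rest ⊤}

Merge at B2: IN[B2] = OUT[B0] ⊔ OUT[B1] = {a: ⊤, b: +, c: ⊤, d: ⊤, e: -, f: ⊤}
Applying B2's transfer function to that IN value gives OUT[B2] (row B2 above).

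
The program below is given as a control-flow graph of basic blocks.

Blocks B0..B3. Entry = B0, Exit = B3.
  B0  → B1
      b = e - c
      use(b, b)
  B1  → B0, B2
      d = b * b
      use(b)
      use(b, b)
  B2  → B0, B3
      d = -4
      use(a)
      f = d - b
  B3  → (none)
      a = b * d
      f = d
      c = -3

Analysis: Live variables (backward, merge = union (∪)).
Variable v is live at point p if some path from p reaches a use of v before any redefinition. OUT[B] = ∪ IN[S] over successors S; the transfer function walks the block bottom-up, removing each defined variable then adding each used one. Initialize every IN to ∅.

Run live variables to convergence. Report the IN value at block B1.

Per-block solution:
  B0:  IN={a, c, e}  OUT={a, b, c, e}
  B1:  IN={a, b, c, e}  OUT={a, b, c, e}
  B2:  IN={a, b, c, e}  OUT={a, b, c, d, e}
  B3:  IN={b, d}  OUT={}

Merge at B1: OUT[B1] = IN[B0] ⊔ IN[B2] = {a, b, c, e}
Applying B1's transfer function to that OUT value gives IN[B1] (row B1 above).

Answer: {a, b, c, e}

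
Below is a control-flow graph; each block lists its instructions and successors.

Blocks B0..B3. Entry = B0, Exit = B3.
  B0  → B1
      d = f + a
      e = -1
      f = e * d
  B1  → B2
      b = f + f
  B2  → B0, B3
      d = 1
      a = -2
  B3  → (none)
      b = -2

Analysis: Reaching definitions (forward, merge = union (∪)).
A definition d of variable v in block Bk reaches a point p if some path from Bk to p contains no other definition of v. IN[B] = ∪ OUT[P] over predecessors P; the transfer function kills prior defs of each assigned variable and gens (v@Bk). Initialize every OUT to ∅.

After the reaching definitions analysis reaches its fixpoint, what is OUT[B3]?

Answer: {a@B2, b@B3, d@B2, e@B0, f@B0}

Derivation:
Fixpoint table:
  B0:  IN={a@B2, b@B1, d@B2, e@B0, f@B0}  OUT={a@B2, b@B1, d@B0, e@B0, f@B0}
  B1:  IN={a@B2, b@B1, d@B0, e@B0, f@B0}  OUT={a@B2, b@B1, d@B0, e@B0, f@B0}
  B2:  IN={a@B2, b@B1, d@B0, e@B0, f@B0}  OUT={a@B2, b@B1, d@B2, e@B0, f@B0}
  B3:  IN={a@B2, b@B1, d@B2, e@B0, f@B0}  OUT={a@B2, b@B3, d@B2, e@B0, f@B0}

Merge at B3: IN[B3] = OUT[B2] = {a@B2, b@B1, d@B2, e@B0, f@B0}
Applying B3's transfer function to that IN value gives OUT[B3] (row B3 above).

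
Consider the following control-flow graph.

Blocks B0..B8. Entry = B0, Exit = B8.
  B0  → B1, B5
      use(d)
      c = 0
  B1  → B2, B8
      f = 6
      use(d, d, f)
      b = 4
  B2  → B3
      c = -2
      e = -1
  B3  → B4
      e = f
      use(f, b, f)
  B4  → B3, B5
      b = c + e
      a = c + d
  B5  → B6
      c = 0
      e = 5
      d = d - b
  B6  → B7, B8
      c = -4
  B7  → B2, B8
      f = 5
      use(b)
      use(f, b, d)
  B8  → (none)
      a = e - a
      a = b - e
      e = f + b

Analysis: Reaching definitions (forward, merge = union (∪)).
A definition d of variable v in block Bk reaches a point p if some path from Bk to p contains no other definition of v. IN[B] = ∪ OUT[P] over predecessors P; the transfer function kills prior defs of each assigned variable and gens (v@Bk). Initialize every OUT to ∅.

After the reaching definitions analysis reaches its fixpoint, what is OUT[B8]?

Per-block solution:
  B0:   IN={}   OUT={c@B0}
  B1:   IN={c@B0}   OUT={b@B1, c@B0, f@B1}
  B2:   IN={a@B4, b@B1, b@B4, c@B0, c@B6, d@B5, e@B5, f@B1, f@B7}   OUT={a@B4, b@B1, b@B4, c@B2, d@B5, e@B2, f@B1, f@B7}
  B3:   IN={a@B4, b@B1, b@B4, c@B2, d@B5, e@B2, e@B3, f@B1, f@B7}   OUT={a@B4, b@B1, b@B4, c@B2, d@B5, e@B3, f@B1, f@B7}
  B4:   IN={a@B4, b@B1, b@B4, c@B2, d@B5, e@B3, f@B1, f@B7}   OUT={a@B4, b@B4, c@B2, d@B5, e@B3, f@B1, f@B7}
  B5:   IN={a@B4, b@B4, c@B0, c@B2, d@B5, e@B3, f@B1, f@B7}   OUT={a@B4, b@B4, c@B5, d@B5, e@B5, f@B1, f@B7}
  B6:   IN={a@B4, b@B4, c@B5, d@B5, e@B5, f@B1, f@B7}   OUT={a@B4, b@B4, c@B6, d@B5, e@B5, f@B1, f@B7}
  B7:   IN={a@B4, b@B4, c@B6, d@B5, e@B5, f@B1, f@B7}   OUT={a@B4, b@B4, c@B6, d@B5, e@B5, f@B7}
  B8:   IN={a@B4, b@B1, b@B4, c@B0, c@B6, d@B5, e@B5, f@B1, f@B7}   OUT={a@B8, b@B1, b@B4, c@B0, c@B6, d@B5, e@B8, f@B1, f@B7}

Merge at B8: IN[B8] = OUT[B1] ⊔ OUT[B6] ⊔ OUT[B7] = {a@B4, b@B1, b@B4, c@B0, c@B6, d@B5, e@B5, f@B1, f@B7}
Applying B8's transfer function to that IN value gives OUT[B8] (row B8 above).

Answer: {a@B8, b@B1, b@B4, c@B0, c@B6, d@B5, e@B8, f@B1, f@B7}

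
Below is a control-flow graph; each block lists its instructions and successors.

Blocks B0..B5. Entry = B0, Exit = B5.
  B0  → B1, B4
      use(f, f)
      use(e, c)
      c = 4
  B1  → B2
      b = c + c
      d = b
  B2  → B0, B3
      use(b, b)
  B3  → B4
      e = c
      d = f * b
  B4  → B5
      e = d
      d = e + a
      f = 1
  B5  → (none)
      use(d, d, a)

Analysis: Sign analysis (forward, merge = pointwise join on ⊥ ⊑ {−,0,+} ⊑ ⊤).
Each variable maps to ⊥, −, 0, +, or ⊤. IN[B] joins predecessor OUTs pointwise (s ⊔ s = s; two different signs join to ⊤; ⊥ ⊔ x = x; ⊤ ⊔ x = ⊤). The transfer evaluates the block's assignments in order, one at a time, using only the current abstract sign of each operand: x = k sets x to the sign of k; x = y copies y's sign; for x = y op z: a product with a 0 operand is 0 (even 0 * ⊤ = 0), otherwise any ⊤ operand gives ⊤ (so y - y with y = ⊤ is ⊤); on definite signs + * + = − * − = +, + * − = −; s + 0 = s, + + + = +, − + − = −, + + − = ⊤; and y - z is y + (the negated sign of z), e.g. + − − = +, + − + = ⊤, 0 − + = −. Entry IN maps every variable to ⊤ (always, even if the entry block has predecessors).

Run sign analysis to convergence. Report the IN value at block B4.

Answer: {a: ⊤, b: ⊤, c: +, d: ⊤, e: ⊤, f: ⊤}

Derivation:
Converged values:
  B0:   IN=(all ⊤)   OUT={c:+; rest ⊤}
  B1:   IN={c:+; rest ⊤}   OUT={b:+, c:+, d:+; rest ⊤}
  B2:   IN={b:+, c:+, d:+; rest ⊤}   OUT={b:+, c:+, d:+; rest ⊤}
  B3:   IN={b:+, c:+, d:+; rest ⊤}   OUT={b:+, c:+, e:+; rest ⊤}
  B4:   IN={c:+; rest ⊤}   OUT={c:+, f:+; rest ⊤}
  B5:   IN={c:+, f:+; rest ⊤}   OUT={c:+, f:+; rest ⊤}

Merge at B4: IN[B4] = OUT[B0] ⊔ OUT[B3] = {a: ⊤, b: ⊤, c: +, d: ⊤, e: ⊤, f: ⊤}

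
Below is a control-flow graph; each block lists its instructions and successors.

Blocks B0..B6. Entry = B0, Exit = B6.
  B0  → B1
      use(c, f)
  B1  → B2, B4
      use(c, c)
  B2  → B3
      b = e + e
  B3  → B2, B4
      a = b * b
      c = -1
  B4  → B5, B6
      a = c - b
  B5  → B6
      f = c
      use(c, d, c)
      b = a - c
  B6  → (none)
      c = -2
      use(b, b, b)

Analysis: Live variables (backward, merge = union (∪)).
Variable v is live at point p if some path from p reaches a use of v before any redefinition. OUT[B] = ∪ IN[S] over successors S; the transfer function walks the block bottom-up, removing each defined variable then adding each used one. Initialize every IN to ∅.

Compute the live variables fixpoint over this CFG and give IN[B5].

Answer: {a, c, d}

Derivation:
Per-block solution:
  B0: | IN={b, c, d, e, f} | OUT={b, c, d, e}
  B1: | IN={b, c, d, e} | OUT={b, c, d, e}
  B2: | IN={d, e} | OUT={b, d, e}
  B3: | IN={b, d, e} | OUT={b, c, d, e}
  B4: | IN={b, c, d} | OUT={a, b, c, d}
  B5: | IN={a, c, d} | OUT={b}
  B6: | IN={b} | OUT={}

Merge at B5: OUT[B5] = IN[B6] = {b}
Applying B5's transfer function to that OUT value gives IN[B5] (row B5 above).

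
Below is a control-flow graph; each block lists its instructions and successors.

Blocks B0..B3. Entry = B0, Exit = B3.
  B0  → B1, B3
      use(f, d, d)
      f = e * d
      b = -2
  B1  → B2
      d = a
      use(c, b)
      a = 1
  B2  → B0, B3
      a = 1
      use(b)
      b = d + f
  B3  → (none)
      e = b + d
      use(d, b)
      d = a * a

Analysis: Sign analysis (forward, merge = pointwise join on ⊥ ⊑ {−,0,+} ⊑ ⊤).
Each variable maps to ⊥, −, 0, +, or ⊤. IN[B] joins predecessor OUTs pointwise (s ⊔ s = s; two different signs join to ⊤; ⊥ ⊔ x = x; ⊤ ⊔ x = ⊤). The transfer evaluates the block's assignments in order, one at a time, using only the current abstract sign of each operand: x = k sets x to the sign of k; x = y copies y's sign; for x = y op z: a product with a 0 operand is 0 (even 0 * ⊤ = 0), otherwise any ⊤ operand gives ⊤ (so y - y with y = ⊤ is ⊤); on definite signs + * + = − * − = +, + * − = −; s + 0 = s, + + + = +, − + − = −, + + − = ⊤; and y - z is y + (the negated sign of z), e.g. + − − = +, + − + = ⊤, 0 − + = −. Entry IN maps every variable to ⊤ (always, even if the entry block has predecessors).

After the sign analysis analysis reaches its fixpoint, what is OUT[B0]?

Answer: {a: ⊤, b: -, c: ⊤, d: ⊤, e: ⊤, f: ⊤}

Trace:
Fixpoint table:
  B0: | IN=(all ⊤) | OUT={b:-; rest ⊤}
  B1: | IN={b:-; rest ⊤} | OUT={a:+, b:-; rest ⊤}
  B2: | IN={a:+, b:-; rest ⊤} | OUT={a:+; rest ⊤}
  B3: | IN=(all ⊤) | OUT=(all ⊤)

Merge at B0 (entry node, so the boundary value (all ⊤) is joined with the incoming edge(s)): IN[B0] = (all ⊤) ⊔ OUT[B2] = {a: ⊤, b: ⊤, c: ⊤, d: ⊤, e: ⊤, f: ⊤}
Applying B0's transfer function to that IN value gives OUT[B0] (row B0 above).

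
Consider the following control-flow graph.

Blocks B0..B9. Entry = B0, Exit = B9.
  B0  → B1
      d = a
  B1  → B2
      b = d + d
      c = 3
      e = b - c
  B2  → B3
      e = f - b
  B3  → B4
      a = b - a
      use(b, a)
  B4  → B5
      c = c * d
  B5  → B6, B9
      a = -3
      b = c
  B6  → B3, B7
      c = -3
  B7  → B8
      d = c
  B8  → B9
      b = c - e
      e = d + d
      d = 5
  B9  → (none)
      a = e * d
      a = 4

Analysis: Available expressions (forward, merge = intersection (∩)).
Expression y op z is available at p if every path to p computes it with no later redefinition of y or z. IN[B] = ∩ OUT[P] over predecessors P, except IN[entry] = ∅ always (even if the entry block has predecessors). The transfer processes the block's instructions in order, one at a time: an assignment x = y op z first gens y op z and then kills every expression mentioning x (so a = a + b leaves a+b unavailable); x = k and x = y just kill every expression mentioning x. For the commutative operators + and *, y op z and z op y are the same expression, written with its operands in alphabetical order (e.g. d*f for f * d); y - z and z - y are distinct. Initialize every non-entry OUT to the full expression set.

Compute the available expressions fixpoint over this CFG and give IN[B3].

Answer: {d+d}

Working:
Fixpoint table:
  B0: | IN={} | OUT={}
  B1: | IN={} | OUT={b-c, d+d}
  B2: | IN={b-c, d+d} | OUT={b-c, d+d, f-b}
  B3: | IN={d+d} | OUT={d+d}
  B4: | IN={d+d} | OUT={d+d}
  B5: | IN={d+d} | OUT={d+d}
  B6: | IN={d+d} | OUT={d+d}
  B7: | IN={d+d} | OUT={}
  B8: | IN={} | OUT={}
  B9: | IN={} | OUT={d*e}

Merge at B3: IN[B3] = OUT[B2] ∩ OUT[B6] = {d+d}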